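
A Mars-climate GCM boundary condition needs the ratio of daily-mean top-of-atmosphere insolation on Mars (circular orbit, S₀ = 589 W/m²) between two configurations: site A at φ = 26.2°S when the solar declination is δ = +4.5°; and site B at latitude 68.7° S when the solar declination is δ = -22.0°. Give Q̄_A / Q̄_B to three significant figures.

— Configuration A (φ=-26.2°):
cos H₀ = −tan(-26.2°) tan(+4.500°) = 0.0387, H₀ = 1.5321 rad.
Bracket: H₀ sin φ sin δ + cos φ cos δ sin H₀ = 1.5321×-0.44151×0.07846 + 0.89726×0.99692×0.99925 = -0.053073 + 0.893826 = 0.840753.
Q̄ = (S₀/π) × [bracket] = (589/π) × 0.840753 = 157.63 W/m².
— Configuration B (φ=-68.7°):
cos H₀ = −tan(-68.7°) tan(-22.000°) = -1.0363 ≤ −1 ⇒ polar day, H₀ = π.
Bracket: H₀ sin φ sin δ + cos φ cos δ sin H₀ = 3.1416×-0.93169×-0.37461 + 0.36325×0.92718×0.00000 = 1.096482 + 0.000000 = 1.096482.
Q̄ = (S₀/π) × [bracket] = (589/π) × 1.096482 = 205.57 W/m².
Ratio Q̄_A / Q̄_B = 157.63 / 205.57 = 0.7668.

Q̄_A / Q̄_B ≈ 0.767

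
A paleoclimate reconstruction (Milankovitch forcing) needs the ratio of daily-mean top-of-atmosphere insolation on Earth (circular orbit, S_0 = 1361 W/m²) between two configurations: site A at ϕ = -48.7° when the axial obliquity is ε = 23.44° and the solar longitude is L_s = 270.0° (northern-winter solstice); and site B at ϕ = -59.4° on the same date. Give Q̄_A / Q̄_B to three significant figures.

— Configuration A (ϕ=-48.7°):
Solar declination: sin δ = sin ε · sin L_s = sin 23.44° × sin 270.0° = -0.39779, so δ = -23.440°.
cos h₀ = −tan(-48.7°) tan(-23.440°) = -0.4935, h₀ = 2.0869 rad.
Bracket: h₀ sin ϕ sin δ + cos ϕ cos δ sin h₀ = 2.0869×-0.75126×-0.39779 + 0.66000×0.91748×0.86973 = 0.623657 + 0.526654 = 1.150311.
Q̄ = (S_0/π) × [bracket] = (1361/π) × 1.150311 = 498.34 W/m².
— Configuration B (ϕ=-59.4°):
cos h₀ = −tan(-59.4°) tan(-23.440°) = -0.7331, h₀ = 2.3937 rad.
Bracket: h₀ sin ϕ sin δ + cos ϕ cos δ sin h₀ = 2.3937×-0.86074×-0.39779 + 0.50904×0.91748×0.68010 = 0.819588 + 0.317630 = 1.137218.
Q̄ = (S_0/π) × [bracket] = (1361/π) × 1.137218 = 492.67 W/m².
Ratio Q̄_A / Q̄_B = 498.34 / 492.67 = 1.012.

Q̄_A / Q̄_B ≈ 1.01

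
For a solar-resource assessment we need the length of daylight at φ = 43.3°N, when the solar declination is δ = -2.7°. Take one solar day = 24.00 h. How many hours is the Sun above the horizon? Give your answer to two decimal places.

11.66 h

cos H₀ = −tan φ · tan δ = −tan(+43.3°) × tan(-2.700°) = 0.0444, so H₀ = 1.5263 rad = 87.45°.
Daylight = 2H₀/(2π) × 24.00 h = (1.5263/π) × 24.00 = 11.66 h.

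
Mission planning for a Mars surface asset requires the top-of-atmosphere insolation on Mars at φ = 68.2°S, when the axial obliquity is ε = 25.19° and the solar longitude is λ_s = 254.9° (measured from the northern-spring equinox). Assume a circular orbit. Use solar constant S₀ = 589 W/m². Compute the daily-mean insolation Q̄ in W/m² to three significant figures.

Solar declination: sin δ = sin ε · sin λ_s = sin 25.19° × sin 254.9° = -0.41093, so δ = -24.263°.
cos H₀ = −tan(-68.2°) tan(-24.263°) = -1.1269 ≤ −1 ⇒ polar day, H₀ = π.
Bracket: H₀ sin φ sin δ + cos φ cos δ sin H₀ = 3.1416×-0.92849×-0.41093 + 0.37137×0.91167×0.00000 = 1.198660 + 0.000000 = 1.198660.
Q̄ = (S₀/π) × [bracket] = (589/π) × 1.198660 = 224.7 W/m².

Q̄ ≈ 225 W/m²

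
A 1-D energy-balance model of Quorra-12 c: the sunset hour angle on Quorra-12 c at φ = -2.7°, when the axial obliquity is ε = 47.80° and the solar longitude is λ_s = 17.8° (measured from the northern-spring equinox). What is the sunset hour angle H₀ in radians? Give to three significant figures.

Solar declination: sin δ = sin ε · sin λ_s = sin 47.80° × sin 17.8° = 0.22646, so δ = +13.089°.
cos H₀ = −tan φ · tan δ = −tan(-2.7°) × tan(+13.089°) = 0.0110, so H₀ = 1.5598 rad = 89.37°.

H₀ = 1.56 rad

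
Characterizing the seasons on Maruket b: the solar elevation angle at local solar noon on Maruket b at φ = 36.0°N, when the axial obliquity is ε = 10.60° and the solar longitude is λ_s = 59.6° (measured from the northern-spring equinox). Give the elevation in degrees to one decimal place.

63.1°

Solar declination: sin δ = sin ε · sin λ_s = sin 10.60° × sin 59.6° = 0.15866, so δ = +9.129°.
At local noon the hour angle is zero, so the zenith angle equals |φ − δ| = |+36.0° − (+9.129°)| = 26.871°.
Elevation = 90° − 26.871° = 63.1°.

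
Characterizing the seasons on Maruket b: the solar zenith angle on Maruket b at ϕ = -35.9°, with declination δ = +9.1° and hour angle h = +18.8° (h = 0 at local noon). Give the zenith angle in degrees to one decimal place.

cos θ_z = sin ϕ sin δ + cos ϕ cos δ cos h = -0.092740 + 0.757174 = 0.664434.
θ_z = arccos(0.664434) = 48.4°.

θ_z = 48.4°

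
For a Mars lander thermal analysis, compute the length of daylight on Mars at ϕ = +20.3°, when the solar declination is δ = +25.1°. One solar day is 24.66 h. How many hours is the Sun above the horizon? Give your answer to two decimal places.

13.70 h

cos h₀ = −tan ϕ · tan δ = −tan(+20.3°) × tan(+25.100°) = -0.1733, so h₀ = 1.7450 rad = 99.98°.
Daylight = 2h₀/(2π) × 24.66 h = (1.7450/π) × 24.66 = 13.70 h.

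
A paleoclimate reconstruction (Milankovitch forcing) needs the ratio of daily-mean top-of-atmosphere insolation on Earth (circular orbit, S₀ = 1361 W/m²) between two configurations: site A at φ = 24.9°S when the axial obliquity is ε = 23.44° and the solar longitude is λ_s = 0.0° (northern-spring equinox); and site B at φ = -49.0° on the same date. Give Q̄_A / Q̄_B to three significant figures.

Q̄_A / Q̄_B ≈ 1.38

— Configuration A (φ=-24.9°):
Solar declination: sin δ = sin ε · sin λ_s = sin 23.44° × sin 0.0° = 0.00000, so δ = +0.000°.
cos H₀ = −tan(-24.9°) tan(+0.000°) = 0.0000, H₀ = 1.5708 rad.
Bracket: H₀ sin φ sin δ + cos φ cos δ sin H₀ = 1.5708×-0.42104×0.00000 + 0.90704×1.00000×1.00000 = -0.000000 + 0.907040 = 0.907040.
Q̄ = (S₀/π) × [bracket] = (1361/π) × 0.907040 = 392.95 W/m².
— Configuration B (φ=-49.0°):
cos H₀ = −tan(-49.0°) tan(+0.000°) = 0.0000, H₀ = 1.5708 rad.
Bracket: H₀ sin φ sin δ + cos φ cos δ sin H₀ = 1.5708×-0.75471×0.00000 + 0.65606×1.00000×1.00000 = -0.000000 + 0.656060 = 0.656060.
Q̄ = (S₀/π) × [bracket] = (1361/π) × 0.656060 = 284.22 W/m².
Ratio Q̄_A / Q̄_B = 392.95 / 284.22 = 1.383.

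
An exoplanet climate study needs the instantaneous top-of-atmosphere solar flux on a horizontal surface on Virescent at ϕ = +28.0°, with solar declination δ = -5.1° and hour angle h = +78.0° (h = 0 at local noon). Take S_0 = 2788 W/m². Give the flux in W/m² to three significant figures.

393 W/m²

cos θ_z = sin ϕ sin δ + cos ϕ cos δ cos h = -0.041733 + 0.182848 = 0.141115.
Flux = S_0 · cos θ_z = 2788 × 0.141115 = 393.4 W/m².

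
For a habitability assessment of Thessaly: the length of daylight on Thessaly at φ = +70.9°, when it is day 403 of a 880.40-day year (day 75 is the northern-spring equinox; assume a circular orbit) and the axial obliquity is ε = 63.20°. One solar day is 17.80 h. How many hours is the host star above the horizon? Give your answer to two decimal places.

Solar longitude: λ_s = 360° × (403 − 75)/880.40 = 134.121°.
sin δ = sin 63.20° × sin 134.121° = 0.64076, so δ = +39.849°.
Sunrise equation: cos H₀ = −tan φ · tan δ = -2.4102 ≤ −1, so the host star never sets (polar day) and H₀ = π.
Daylight = 2H₀/(2π) × 17.80 h = (3.1416/π) × 17.80 = 17.80 h.

17.80 h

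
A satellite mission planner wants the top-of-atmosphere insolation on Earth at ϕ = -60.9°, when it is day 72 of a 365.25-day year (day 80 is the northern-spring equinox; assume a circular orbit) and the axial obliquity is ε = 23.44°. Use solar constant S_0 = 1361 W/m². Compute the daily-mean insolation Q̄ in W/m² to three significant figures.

Q̄ ≈ 244 W/m²

Solar longitude: L_s = 360° × (72 − 80)/365.25 = -7.885°, i.e. -7.885° + 360° = 352.115°.
sin δ = sin 23.44° × sin 352.115° = -0.05457, so δ = -3.128°.
cos h₀ = −tan(-60.9°) tan(-3.128°) = -0.0982, h₀ = 1.6691 rad.
Bracket: h₀ sin ϕ sin δ + cos ϕ cos δ sin h₀ = 1.6691×-0.87377×-0.05457 + 0.48634×0.99851×0.99517 = 0.079585 + 0.483270 = 0.562855.
Q̄ = (S_0/π) × [bracket] = (1361/π) × 0.562855 = 243.8 W/m².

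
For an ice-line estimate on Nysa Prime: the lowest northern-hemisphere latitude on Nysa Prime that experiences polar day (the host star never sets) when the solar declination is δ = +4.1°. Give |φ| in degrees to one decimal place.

|φ| = 85.9°

Polar day requires cos H₀ = −tan φ tan δ ≤ −1, i.e. tan φ tan δ ≥ 1.
The boundary is |tan φ| · |tan δ| = 1, so |φ| = 90° − |δ| = 90° − 4.1° = 85.9° in the northern hemisphere.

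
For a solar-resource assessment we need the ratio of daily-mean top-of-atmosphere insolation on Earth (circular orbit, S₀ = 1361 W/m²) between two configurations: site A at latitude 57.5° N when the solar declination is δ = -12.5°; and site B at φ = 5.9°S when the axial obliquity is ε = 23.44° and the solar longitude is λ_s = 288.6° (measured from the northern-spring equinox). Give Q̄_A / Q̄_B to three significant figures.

Q̄_A / Q̄_B ≈ 0.275

— Configuration A (φ=+57.5°):
cos H₀ = −tan(+57.5°) tan(-12.500°) = 0.3480, H₀ = 1.2154 rad.
Bracket: H₀ sin φ sin δ + cos φ cos δ sin H₀ = 1.2154×0.84339×-0.21644 + 0.53730×0.97630×0.93750 = -0.221863 + 0.491781 = 0.269918.
Q̄ = (S₀/π) × [bracket] = (1361/π) × 0.269918 = 116.93 W/m².
— Configuration B (φ=-5.9°):
Solar declination: sin δ = sin ε · sin λ_s = sin 23.44° × sin 288.6° = -0.37701, so δ = -22.149°.
cos H₀ = −tan(-5.9°) tan(-22.149°) = -0.0421, H₀ = 1.6129 rad.
Bracket: H₀ sin φ sin δ + cos φ cos δ sin H₀ = 1.6129×-0.10279×-0.37701 + 0.99470×0.92621×0.99911 = 0.062504 + 0.920481 = 0.982985.
Q̄ = (S₀/π) × [bracket] = (1361/π) × 0.982985 = 425.85 W/m².
Ratio Q̄_A / Q̄_B = 116.93 / 425.85 = 0.2746.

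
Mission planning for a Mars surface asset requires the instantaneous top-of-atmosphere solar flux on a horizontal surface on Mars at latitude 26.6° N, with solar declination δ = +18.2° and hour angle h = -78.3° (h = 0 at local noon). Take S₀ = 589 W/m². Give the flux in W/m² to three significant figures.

184 W/m²

cos θ_z = sin φ sin δ + cos φ cos δ cos h = 0.139851 + 0.172252 = 0.312103.
Flux = S₀ · cos θ_z = 589 × 0.312103 = 183.8 W/m².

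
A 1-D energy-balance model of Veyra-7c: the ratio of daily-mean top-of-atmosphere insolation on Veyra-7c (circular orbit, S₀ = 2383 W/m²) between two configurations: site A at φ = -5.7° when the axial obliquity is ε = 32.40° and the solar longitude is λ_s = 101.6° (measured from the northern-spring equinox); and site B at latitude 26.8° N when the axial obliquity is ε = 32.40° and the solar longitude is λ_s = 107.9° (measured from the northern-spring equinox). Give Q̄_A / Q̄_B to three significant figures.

Q̄_A / Q̄_B ≈ 0.659

— Configuration A (φ=-5.7°):
Solar declination: sin δ = sin ε · sin λ_s = sin 32.40° × sin 101.6° = 0.52488, so δ = +31.660°.
cos H₀ = −tan(-5.7°) tan(+31.660°) = 0.0616, H₀ = 1.5092 rad.
Bracket: H₀ sin φ sin δ + cos φ cos δ sin H₀ = 1.5092×-0.09932×0.52488 + 0.99506×0.85117×0.99810 = -0.078676 + 0.845356 = 0.766680.
Q̄ = (S₀/π) × [bracket] = (2383/π) × 0.766680 = 581.55 W/m².
— Configuration B (φ=+26.8°):
Solar declination: sin δ = sin ε · sin λ_s = sin 32.40° × sin 107.9° = 0.50989, so δ = +30.656°.
cos H₀ = −tan(+26.8°) tan(+30.656°) = -0.2994, H₀ = 1.8749 rad.
Bracket: H₀ sin φ sin δ + cos φ cos δ sin H₀ = 1.8749×0.45088×0.50989 + 0.89259×0.86024×0.95412 = 0.431038 + 0.732613 = 1.163651.
Q̄ = (S₀/π) × [bracket] = (2383/π) × 1.163651 = 882.67 W/m².
Ratio Q̄_A / Q̄_B = 581.55 / 882.67 = 0.6589.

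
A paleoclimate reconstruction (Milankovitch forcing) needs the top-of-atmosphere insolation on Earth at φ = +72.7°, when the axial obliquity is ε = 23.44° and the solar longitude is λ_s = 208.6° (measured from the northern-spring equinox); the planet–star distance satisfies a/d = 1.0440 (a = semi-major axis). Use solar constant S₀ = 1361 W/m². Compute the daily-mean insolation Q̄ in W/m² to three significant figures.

Q̄ ≈ 30.7 W/m²

Solar declination: sin δ = sin ε · sin λ_s = sin 23.44° × sin 208.6° = -0.19042, so δ = -10.977°.
cos H₀ = −tan(+72.7°) tan(-10.977°) = 0.6228, H₀ = 0.8985 rad.
Bracket: H₀ sin φ sin δ + cos φ cos δ sin H₀ = 0.8985×0.95476×-0.19042 + 0.29737×0.98170×0.78242 = -0.163352 + 0.228410 = 0.065058.
Inverse-square distance factor (a/d)² = 1.0440² = 1.089936.
Q̄ = (S₀/π) × 1.089936 × [bracket] = (1361/π) × 1.089936 × 0.065058 = 30.72 W/m².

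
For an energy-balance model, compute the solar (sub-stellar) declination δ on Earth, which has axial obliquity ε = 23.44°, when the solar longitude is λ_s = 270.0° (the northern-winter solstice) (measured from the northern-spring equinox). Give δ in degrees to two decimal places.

δ = -23.44°

sin δ = sin ε · sin λ_s = sin 23.44° × sin 270.0° = -0.397789.
δ = arcsin(-0.397789) = -23.44°.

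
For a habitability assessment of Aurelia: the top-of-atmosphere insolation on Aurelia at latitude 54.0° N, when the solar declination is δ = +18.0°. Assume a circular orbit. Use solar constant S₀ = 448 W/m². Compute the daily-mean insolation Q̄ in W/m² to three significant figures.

Q̄ ≈ 144 W/m²

cos H₀ = −tan(+54.0°) tan(+18.000°) = -0.4472, H₀ = 2.0344 rad.
Bracket: H₀ sin φ sin δ + cos φ cos δ sin H₀ = 2.0344×0.80902×0.30902 + 0.58779×0.95106×0.89443 = 0.508607 + 0.500007 = 1.008614.
Q̄ = (S₀/π) × [bracket] = (448/π) × 1.008614 = 143.8 W/m².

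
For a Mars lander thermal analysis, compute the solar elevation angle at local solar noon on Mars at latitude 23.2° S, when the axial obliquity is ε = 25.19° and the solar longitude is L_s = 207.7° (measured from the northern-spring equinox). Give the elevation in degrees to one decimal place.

Solar declination: sin δ = sin ε · sin L_s = sin 25.19° × sin 207.7° = -0.19785, so δ = -11.411°.
At local noon the hour angle is zero, so the zenith angle equals |ϕ − δ| = |-23.2° − (-11.411°)| = 11.789°.
Elevation = 90° − 11.789° = 78.2°.

78.2°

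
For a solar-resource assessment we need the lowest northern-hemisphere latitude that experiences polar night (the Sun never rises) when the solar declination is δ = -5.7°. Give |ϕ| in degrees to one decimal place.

Polar night requires cos h₀ = −tan ϕ tan δ ≥ 1, i.e. tan ϕ tan δ ≤ −1.
The boundary is |tan ϕ| · |tan δ| = 1, so |ϕ| = 90° − |δ| = 90° − 5.7° = 84.3° in the northern hemisphere.

|ϕ| = 84.3°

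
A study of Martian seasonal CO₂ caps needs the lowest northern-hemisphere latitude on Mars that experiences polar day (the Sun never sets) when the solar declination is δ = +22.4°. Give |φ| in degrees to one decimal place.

Polar day requires cos H₀ = −tan φ tan δ ≤ −1, i.e. tan φ tan δ ≥ 1.
The boundary is |tan φ| · |tan δ| = 1, so |φ| = 90° − |δ| = 90° − 22.4° = 67.6° in the northern hemisphere.

|φ| = 67.6°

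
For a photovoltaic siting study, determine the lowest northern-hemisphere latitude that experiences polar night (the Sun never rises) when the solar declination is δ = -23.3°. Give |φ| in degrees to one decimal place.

|φ| = 66.7°

Polar night requires cos H₀ = −tan φ tan δ ≥ 1, i.e. tan φ tan δ ≤ −1.
The boundary is |tan φ| · |tan δ| = 1, so |φ| = 90° − |δ| = 90° − 23.3° = 66.7° in the northern hemisphere.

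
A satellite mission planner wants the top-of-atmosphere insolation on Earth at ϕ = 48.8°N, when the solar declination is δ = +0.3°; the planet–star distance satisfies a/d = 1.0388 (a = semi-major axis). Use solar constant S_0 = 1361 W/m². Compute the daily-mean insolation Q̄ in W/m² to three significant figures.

Q̄ ≈ 311 W/m²

cos h₀ = −tan(+48.8°) tan(+0.300°) = -0.0060, h₀ = 1.5768 rad.
Bracket: h₀ sin ϕ sin δ + cos ϕ cos δ sin h₀ = 1.5768×0.75241×0.00524 + 0.65869×0.99999×0.99998 = 0.006217 + 0.658670 = 0.664887.
Inverse-square distance factor (a/d)² = 1.0388² = 1.079105.
Q̄ = (S_0/π) × 1.079105 × [bracket] = (1361/π) × 1.079105 × 0.664887 = 310.8 W/m².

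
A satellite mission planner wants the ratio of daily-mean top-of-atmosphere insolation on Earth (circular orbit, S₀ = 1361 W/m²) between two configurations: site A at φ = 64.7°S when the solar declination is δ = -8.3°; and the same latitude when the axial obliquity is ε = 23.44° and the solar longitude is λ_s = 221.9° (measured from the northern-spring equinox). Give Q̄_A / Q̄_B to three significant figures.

Q̄_A / Q̄_B ≈ 0.752

— Configuration A (φ=-64.7°):
cos H₀ = −tan(-64.7°) tan(-8.300°) = -0.3086, H₀ = 1.8845 rad.
Bracket: H₀ sin φ sin δ + cos φ cos δ sin H₀ = 1.8845×-0.90408×-0.14436 + 0.42736×0.98953×0.95119 = 0.245952 + 0.402244 = 0.648196.
Q̄ = (S₀/π) × [bracket] = (1361/π) × 0.648196 = 280.81 W/m².
— Configuration B (φ=-64.7°):
Solar declination: sin δ = sin ε · sin λ_s = sin 23.44° × sin 221.9° = -0.26566, so δ = -15.406°.
cos H₀ = −tan(-64.7°) tan(-15.406°) = -0.5829, H₀ = 2.1931 rad.
Bracket: H₀ sin φ sin δ + cos φ cos δ sin H₀ = 2.1931×-0.90408×-0.26566 + 0.42736×0.96407×0.81251 = 0.526734 + 0.334758 = 0.861492.
Q̄ = (S₀/π) × [bracket] = (1361/π) × 0.861492 = 373.22 W/m².
Ratio Q̄_A / Q̄_B = 280.81 / 373.22 = 0.7524.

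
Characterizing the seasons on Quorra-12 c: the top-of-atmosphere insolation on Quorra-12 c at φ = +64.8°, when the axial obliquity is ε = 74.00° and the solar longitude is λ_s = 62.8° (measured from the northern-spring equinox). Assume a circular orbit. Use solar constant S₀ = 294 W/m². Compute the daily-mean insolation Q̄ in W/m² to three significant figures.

Q̄ ≈ 227 W/m²

Solar declination: sin δ = sin ε · sin λ_s = sin 74.00° × sin 62.8° = 0.85496, so δ = +58.756°.
cos H₀ = −tan(+64.8°) tan(+58.756°) = -3.5028 ≤ −1 ⇒ polar day, H₀ = π.
Bracket: H₀ sin φ sin δ + cos φ cos δ sin H₀ = 3.1416×0.90483×0.85496 + 0.42578×0.51869×0.00000 = 2.430321 + 0.000000 = 2.430321.
Q̄ = (S₀/π) × [bracket] = (294/π) × 2.430321 = 227.4 W/m².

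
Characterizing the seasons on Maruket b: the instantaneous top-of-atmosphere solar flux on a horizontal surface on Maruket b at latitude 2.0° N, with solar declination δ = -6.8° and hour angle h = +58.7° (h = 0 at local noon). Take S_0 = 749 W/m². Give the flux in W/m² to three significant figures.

383 W/m²

cos θ_z = sin ϕ sin δ + cos ϕ cos δ cos h = -0.004132 + 0.515550 = 0.511418.
Flux = S_0 · cos θ_z = 749 × 0.511418 = 383.1 W/m².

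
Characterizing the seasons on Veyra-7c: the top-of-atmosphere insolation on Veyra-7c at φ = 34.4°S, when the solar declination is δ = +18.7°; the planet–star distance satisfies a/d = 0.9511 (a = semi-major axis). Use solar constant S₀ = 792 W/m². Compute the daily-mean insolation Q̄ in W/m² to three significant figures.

cos H₀ = −tan(-34.4°) tan(+18.700°) = 0.2318, H₀ = 1.3369 rad.
Bracket: H₀ sin φ sin δ + cos φ cos δ sin H₀ = 1.3369×-0.56497×0.32061 + 0.82511×0.94721×0.97277 = -0.242159 + 0.760271 = 0.518112.
Inverse-square distance factor (a/d)² = 0.9511² = 0.904591.
Q̄ = (S₀/π) × 0.904591 × [bracket] = (792/π) × 0.904591 × 0.518112 = 118.2 W/m².

Q̄ ≈ 118 W/m²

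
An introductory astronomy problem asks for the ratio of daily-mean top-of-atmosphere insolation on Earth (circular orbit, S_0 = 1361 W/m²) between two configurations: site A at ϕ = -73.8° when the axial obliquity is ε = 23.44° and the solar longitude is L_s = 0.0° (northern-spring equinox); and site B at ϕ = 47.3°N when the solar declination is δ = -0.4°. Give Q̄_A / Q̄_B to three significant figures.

Q̄_A / Q̄_B ≈ 0.416

— Configuration A (ϕ=-73.8°):
Solar declination: sin δ = sin ε · sin L_s = sin 23.44° × sin 0.0° = 0.00000, so δ = +0.000°.
cos h₀ = −tan(-73.8°) tan(+0.000°) = 0.0000, h₀ = 1.5708 rad.
Bracket: h₀ sin ϕ sin δ + cos ϕ cos δ sin h₀ = 1.5708×-0.96029×0.00000 + 0.27899×1.00000×1.00000 = -0.000000 + 0.278990 = 0.278990.
Q̄ = (S_0/π) × [bracket] = (1361/π) × 0.278990 = 120.86 W/m².
— Configuration B (ϕ=+47.3°):
cos h₀ = −tan(+47.3°) tan(-0.400°) = 0.0076, h₀ = 1.5632 rad.
Bracket: h₀ sin ϕ sin δ + cos ϕ cos δ sin h₀ = 1.5632×0.73491×-0.00698 + 0.67816×0.99998×0.99997 = -0.008019 + 0.678126 = 0.670107.
Q̄ = (S_0/π) × [bracket] = (1361/π) × 0.670107 = 290.30 W/m².
Ratio Q̄_A / Q̄_B = 120.86 / 290.30 = 0.4163.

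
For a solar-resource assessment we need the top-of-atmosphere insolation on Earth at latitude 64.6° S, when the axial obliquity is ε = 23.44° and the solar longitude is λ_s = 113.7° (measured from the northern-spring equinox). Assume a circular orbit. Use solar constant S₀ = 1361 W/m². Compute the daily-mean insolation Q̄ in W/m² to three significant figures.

Q̄ ≈ 12.2 W/m²

Solar declination: sin δ = sin ε · sin λ_s = sin 23.44° × sin 113.7° = 0.36424, so δ = +21.361°.
cos H₀ = −tan(-64.6°) tan(+21.361°) = 0.8237, H₀ = 0.6029 rad.
Bracket: H₀ sin φ sin δ + cos φ cos δ sin H₀ = 0.6029×-0.90334×0.36424 + 0.42894×0.93131×0.56707 = -0.198374 + 0.226531 = 0.028157.
Q̄ = (S₀/π) × [bracket] = (1361/π) × 0.028157 = 12.20 W/m².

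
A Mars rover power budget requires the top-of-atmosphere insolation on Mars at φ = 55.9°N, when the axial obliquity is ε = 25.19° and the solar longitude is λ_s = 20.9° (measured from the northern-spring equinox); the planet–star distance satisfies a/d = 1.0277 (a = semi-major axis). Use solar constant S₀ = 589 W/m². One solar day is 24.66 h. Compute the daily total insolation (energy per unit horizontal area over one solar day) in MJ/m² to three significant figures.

Solar declination: sin δ = sin ε · sin λ_s = sin 25.19° × sin 20.9° = 0.15184, so δ = +8.733°.
cos H₀ = −tan(+55.9°) tan(+8.733°) = -0.2269, H₀ = 1.7997 rad.
Bracket: H₀ sin φ sin δ + cos φ cos δ sin H₀ = 1.7997×0.82806×0.15184 + 0.56064×0.98841×0.97392 = 0.226281 + 0.539690 = 0.765971.
Inverse-square distance factor (a/d)² = 1.0277² = 1.056167.
Q̄ = (S₀/π) × 1.056167 × [bracket] = (589/π) × 1.056167 × 0.765971 = 151.67 W/m².
Daily total = Q̄ × 24.66 h × 3600 s/h = 151.67 × 24.66 × 3600 / 10⁶ = 13.46 MJ/m².

13.5 MJ/m²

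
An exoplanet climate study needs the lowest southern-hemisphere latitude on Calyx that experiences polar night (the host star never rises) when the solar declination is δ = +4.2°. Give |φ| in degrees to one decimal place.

Polar night requires cos H₀ = −tan φ tan δ ≥ 1, i.e. tan φ tan δ ≤ −1.
The boundary is |tan φ| · |tan δ| = 1, so |φ| = 90° − |δ| = 90° − 4.2° = 85.8° in the southern hemisphere.

|φ| = 85.8°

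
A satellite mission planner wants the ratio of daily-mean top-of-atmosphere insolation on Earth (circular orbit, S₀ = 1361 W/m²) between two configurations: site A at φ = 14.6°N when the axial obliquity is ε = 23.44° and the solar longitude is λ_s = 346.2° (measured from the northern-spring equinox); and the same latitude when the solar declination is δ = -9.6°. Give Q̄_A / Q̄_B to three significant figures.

— Configuration A (φ=+14.6°):
Solar declination: sin δ = sin ε · sin λ_s = sin 23.44° × sin 346.2° = -0.09489, so δ = -5.445°.
cos H₀ = −tan(+14.6°) tan(-5.445°) = 0.0248, H₀ = 1.5460 rad.
Bracket: H₀ sin φ sin δ + cos φ cos δ sin H₀ = 1.5460×0.25207×-0.09489 + 0.96771×0.99549×0.99969 = -0.036979 + 0.963047 = 0.926068.
Q̄ = (S₀/π) × [bracket] = (1361/π) × 0.926068 = 401.19 W/m².
— Configuration B (φ=+14.6°):
cos H₀ = −tan(+14.6°) tan(-9.600°) = 0.0441, H₀ = 1.5267 rad.
Bracket: H₀ sin φ sin δ + cos φ cos δ sin H₀ = 1.5267×0.25207×-0.16677 + 0.96771×0.98600×0.99903 = -0.064179 + 0.953237 = 0.889058.
Q̄ = (S₀/π) × [bracket] = (1361/π) × 0.889058 = 385.16 W/m².
Ratio Q̄_A / Q̄_B = 401.19 / 385.16 = 1.042.

Q̄_A / Q̄_B ≈ 1.04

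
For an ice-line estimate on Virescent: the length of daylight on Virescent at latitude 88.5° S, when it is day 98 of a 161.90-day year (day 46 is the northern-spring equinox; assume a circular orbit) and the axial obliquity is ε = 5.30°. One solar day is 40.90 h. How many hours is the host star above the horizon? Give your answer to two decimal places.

Solar longitude: λ_s = 360° × (98 − 46)/161.90 = 115.627°.
sin δ = sin 5.30° × sin 115.627° = 0.08328, so δ = +4.777°.
cos H₀ = −tan φ · tan δ = 3.1916 ≥ 1, so the host star never rises (polar night) and H₀ = 0.
Daylight = 2H₀/(2π) × 40.90 h = (0.0000/π) × 40.90 = 0.00 h.

0.00 h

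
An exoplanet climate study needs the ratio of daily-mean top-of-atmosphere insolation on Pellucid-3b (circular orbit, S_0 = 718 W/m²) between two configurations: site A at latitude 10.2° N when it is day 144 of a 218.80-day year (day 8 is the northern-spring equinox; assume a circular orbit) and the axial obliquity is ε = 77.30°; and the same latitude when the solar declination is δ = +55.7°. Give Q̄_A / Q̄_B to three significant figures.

— Configuration A (ϕ=+10.2°):
Solar longitude: L_s = 360° × (144 − 8)/218.80 = 223.766°.
sin δ = sin 77.30° × sin 223.766° = -0.67479, so δ = -42.438°.
cos h₀ = −tan(+10.2°) tan(-42.438°) = 0.1645, h₀ = 1.4055 rad.
Bracket: h₀ sin ϕ sin δ + cos ϕ cos δ sin h₀ = 1.4055×0.17708×-0.67479 + 0.98420×0.73801×0.98637 = -0.167946 + 0.716449 = 0.548503.
Q̄ = (S_0/π) × [bracket] = (718/π) × 0.548503 = 125.36 W/m².
— Configuration B (ϕ=+10.2°):
cos h₀ = −tan(+10.2°) tan(+55.700°) = -0.2638, h₀ = 1.8377 rad.
Bracket: h₀ sin ϕ sin δ + cos ϕ cos δ sin h₀ = 1.8377×0.17708×0.82610 + 0.98420×0.56353×0.96459 = 0.268829 + 0.534987 = 0.803816.
Q̄ = (S_0/π) × [bracket] = (718/π) × 0.803816 = 183.71 W/m².
Ratio Q̄_A / Q̄_B = 125.36 / 183.71 = 0.6824.

Q̄_A / Q̄_B ≈ 0.682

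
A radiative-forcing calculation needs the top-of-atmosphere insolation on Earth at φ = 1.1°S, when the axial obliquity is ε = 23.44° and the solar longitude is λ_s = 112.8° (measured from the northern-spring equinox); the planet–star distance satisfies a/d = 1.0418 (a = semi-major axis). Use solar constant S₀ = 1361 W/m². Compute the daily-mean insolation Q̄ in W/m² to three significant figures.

Solar declination: sin δ = sin ε · sin λ_s = sin 23.44° × sin 112.8° = 0.36671, so δ = +21.513°.
cos H₀ = −tan(-1.1°) tan(+21.513°) = 0.0076, H₀ = 1.5632 rad.
Bracket: H₀ sin φ sin δ + cos φ cos δ sin H₀ = 1.5632×-0.01920×0.36671 + 0.99982×0.93034×0.99997 = -0.011006 + 0.930145 = 0.919139.
Inverse-square distance factor (a/d)² = 1.0418² = 1.085347.
Q̄ = (S₀/π) × 1.085347 × [bracket] = (1361/π) × 1.085347 × 0.919139 = 432.2 W/m².

Q̄ ≈ 432 W/m²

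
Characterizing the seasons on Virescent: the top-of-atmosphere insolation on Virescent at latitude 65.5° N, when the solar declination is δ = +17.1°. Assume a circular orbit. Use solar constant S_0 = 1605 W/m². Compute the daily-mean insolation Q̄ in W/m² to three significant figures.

cos h₀ = −tan(+65.5°) tan(+17.100°) = -0.6751, h₀ = 2.3118 rad.
Bracket: h₀ sin ϕ sin δ + cos ϕ cos δ sin h₀ = 2.3118×0.90996×0.29404 + 0.41469×0.95579×0.73777 = 0.618556 + 0.292420 = 0.910976.
Q̄ = (S_0/π) × [bracket] = (1605/π) × 0.910976 = 465.4 W/m².

Q̄ ≈ 465 W/m²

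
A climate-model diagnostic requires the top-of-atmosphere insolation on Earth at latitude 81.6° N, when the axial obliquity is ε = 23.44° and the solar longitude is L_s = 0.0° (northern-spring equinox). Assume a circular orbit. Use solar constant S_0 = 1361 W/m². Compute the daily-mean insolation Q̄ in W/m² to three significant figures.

Q̄ ≈ 63.3 W/m²

Solar declination: sin δ = sin ε · sin L_s = sin 23.44° × sin 0.0° = 0.00000, so δ = +0.000°.
cos h₀ = −tan(+81.6°) tan(+0.000°) = -0.0000, h₀ = 1.5708 rad.
Bracket: h₀ sin ϕ sin δ + cos ϕ cos δ sin h₀ = 1.5708×0.98927×0.00000 + 0.14608×1.00000×1.00000 = 0.000000 + 0.146080 = 0.146080.
Q̄ = (S_0/π) × [bracket] = (1361/π) × 0.146080 = 63.28 W/m².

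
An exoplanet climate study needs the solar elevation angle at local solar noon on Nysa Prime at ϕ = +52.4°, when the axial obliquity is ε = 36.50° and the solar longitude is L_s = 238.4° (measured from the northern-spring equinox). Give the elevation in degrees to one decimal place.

Solar declination: sin δ = sin ε · sin L_s = sin 36.50° × sin 238.4° = -0.50663, so δ = -30.439°.
At local noon the hour angle is zero, so the zenith angle equals |ϕ − δ| = |+52.4° − (-30.439°)| = 82.839°.
Elevation = 90° − 82.839° = 7.2°.

7.2°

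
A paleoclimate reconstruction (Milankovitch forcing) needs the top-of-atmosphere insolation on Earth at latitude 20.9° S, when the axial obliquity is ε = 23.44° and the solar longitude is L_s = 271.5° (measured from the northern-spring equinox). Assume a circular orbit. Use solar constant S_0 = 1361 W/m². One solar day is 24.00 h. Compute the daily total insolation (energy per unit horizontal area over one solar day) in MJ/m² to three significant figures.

40.9 MJ/m²

Solar declination: sin δ = sin ε · sin L_s = sin 23.44° × sin 271.5° = -0.39765, so δ = -23.431°.
cos h₀ = −tan(-20.9°) tan(-23.431°) = -0.1655, h₀ = 1.7371 rad.
Bracket: h₀ sin ϕ sin δ + cos ϕ cos δ sin h₀ = 1.7371×-0.35674×-0.39765 + 0.93420×0.91754×0.98621 = 0.246421 + 0.845346 = 1.091767.
Q̄ = (S_0/π) × [bracket] = (1361/π) × 1.091767 = 472.98 W/m².
Daily total = Q̄ × 24.00 h × 3600 s/h = 472.98 × 24.00 × 3600 / 10⁶ = 40.87 MJ/m².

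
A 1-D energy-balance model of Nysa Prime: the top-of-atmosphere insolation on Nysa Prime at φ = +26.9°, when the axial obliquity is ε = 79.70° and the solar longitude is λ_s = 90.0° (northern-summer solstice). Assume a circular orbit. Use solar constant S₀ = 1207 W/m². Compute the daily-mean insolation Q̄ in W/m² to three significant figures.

Q̄ ≈ 537 W/m²

Solar declination: sin δ = sin ε · sin λ_s = sin 79.70° × sin 90.0° = 0.98389, so δ = +79.700°.
cos H₀ = −tan(+26.9°) tan(+79.700°) = -2.7917 ≤ −1 ⇒ polar day, H₀ = π.
Bracket: H₀ sin φ sin δ + cos φ cos δ sin H₀ = 3.1416×0.45243×0.98389 + 0.89180×0.17880×0.00000 = 1.398456 + 0.000000 = 1.398456.
Q̄ = (S₀/π) × [bracket] = (1207/π) × 1.398456 = 537.3 W/m².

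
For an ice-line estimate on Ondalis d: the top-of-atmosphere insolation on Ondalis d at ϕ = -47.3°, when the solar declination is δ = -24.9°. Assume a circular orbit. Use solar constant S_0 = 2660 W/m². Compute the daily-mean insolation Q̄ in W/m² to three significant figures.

Q̄ ≈ 1.00e+03 W/m²

cos h₀ = −tan(-47.3°) tan(-24.900°) = -0.5030, h₀ = 2.0979 rad.
Bracket: h₀ sin ϕ sin δ + cos ϕ cos δ sin h₀ = 2.0979×-0.73491×-0.42104 + 0.67816×0.90704×0.86427 = 0.649146 + 0.531628 = 1.180774.
Q̄ = (S_0/π) × [bracket] = (2660/π) × 1.180774 = 999.8 W/m².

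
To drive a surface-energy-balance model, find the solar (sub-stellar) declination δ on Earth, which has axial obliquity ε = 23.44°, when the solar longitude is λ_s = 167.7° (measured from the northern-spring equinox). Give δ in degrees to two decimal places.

sin δ = sin ε · sin λ_s = sin 23.44° × sin 167.7° = 0.084741.
δ = arcsin(0.084741) = +4.86°.

δ = +4.86°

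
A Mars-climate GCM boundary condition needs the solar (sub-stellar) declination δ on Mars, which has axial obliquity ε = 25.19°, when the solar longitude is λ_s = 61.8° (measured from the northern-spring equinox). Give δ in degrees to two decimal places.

sin δ = sin ε · sin λ_s = sin 25.19° × sin 61.8° = 0.375102.
δ = arcsin(0.375102) = +22.03°.

δ = +22.03°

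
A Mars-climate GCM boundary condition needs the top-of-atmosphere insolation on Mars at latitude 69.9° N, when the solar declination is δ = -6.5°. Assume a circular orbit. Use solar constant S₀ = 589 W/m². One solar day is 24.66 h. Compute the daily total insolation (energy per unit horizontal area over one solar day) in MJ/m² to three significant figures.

cos H₀ = −tan(+69.9°) tan(-6.500°) = 0.3113, H₀ = 1.2542 rad.
Bracket: H₀ sin φ sin δ + cos φ cos δ sin H₀ = 1.2542×0.93909×-0.11320 + 0.34366×0.99357×0.95030 = -0.133328 + 0.324480 = 0.191152.
Q̄ = (S₀/π) × [bracket] = (589/π) × 0.191152 = 35.838 W/m².
Daily total = Q̄ × 24.66 h × 3600 s/h = 35.838 × 24.66 × 3600 / 10⁶ = 3.182 MJ/m².

3.18 MJ/m²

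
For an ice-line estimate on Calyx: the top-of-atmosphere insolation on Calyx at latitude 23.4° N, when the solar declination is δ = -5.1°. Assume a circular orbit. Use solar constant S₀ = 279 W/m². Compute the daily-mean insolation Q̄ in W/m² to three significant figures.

Q̄ ≈ 76.3 W/m²

cos H₀ = −tan(+23.4°) tan(-5.100°) = 0.0386, H₀ = 1.5322 rad.
Bracket: H₀ sin φ sin δ + cos φ cos δ sin H₀ = 1.5322×0.39715×-0.08889 + 0.91775×0.99604×0.99925 = -0.054091 + 0.913430 = 0.859339.
Q̄ = (S₀/π) × [bracket] = (279/π) × 0.859339 = 76.32 W/m².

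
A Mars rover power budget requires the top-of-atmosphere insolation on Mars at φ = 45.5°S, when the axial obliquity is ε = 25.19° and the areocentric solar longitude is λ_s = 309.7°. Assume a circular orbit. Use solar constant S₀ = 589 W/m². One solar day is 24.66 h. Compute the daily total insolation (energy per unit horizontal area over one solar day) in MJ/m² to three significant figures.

17.8 MJ/m²

sin δ = sin 25.19° × sin 309.7° = -0.32747, so δ = -19.115°.
cos H₀ = −tan(-45.5°) tan(-19.115°) = -0.3527, H₀ = 1.9312 rad.
Bracket: H₀ sin φ sin δ + cos φ cos δ sin H₀ = 1.9312×-0.71325×-0.32747 + 0.70091×0.94486×0.93574 = 0.451066 + 0.619705 = 1.070771.
Q̄ = (S₀/π) × [bracket] = (589/π) × 1.070771 = 200.75 W/m².
Daily total = Q̄ × 24.66 h × 3600 s/h = 200.75 × 24.66 × 3600 / 10⁶ = 17.82 MJ/m².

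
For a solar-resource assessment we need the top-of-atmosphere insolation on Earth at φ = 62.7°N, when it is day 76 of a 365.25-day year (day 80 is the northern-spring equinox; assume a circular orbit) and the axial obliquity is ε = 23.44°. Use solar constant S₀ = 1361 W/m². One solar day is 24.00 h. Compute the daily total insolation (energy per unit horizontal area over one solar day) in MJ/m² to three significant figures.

15.8 MJ/m²

Solar longitude: λ_s = 360° × (76 − 80)/365.25 = -3.943°, i.e. -3.943° + 360° = 356.057°.
sin δ = sin 23.44° × sin 356.057° = -0.02735, so δ = -1.567°.
cos H₀ = −tan(+62.7°) tan(-1.567°) = 0.0530, H₀ = 1.5178 rad.
Bracket: H₀ sin φ sin δ + cos φ cos δ sin H₀ = 1.5178×0.88862×-0.02735 + 0.45865×0.99963×0.99859 = -0.036888 + 0.457834 = 0.420946.
Q̄ = (S₀/π) × [bracket] = (1361/π) × 0.420946 = 182.36 W/m².
Daily total = Q̄ × 24.00 h × 3600 s/h = 182.36 × 24.00 × 3600 / 10⁶ = 15.76 MJ/m².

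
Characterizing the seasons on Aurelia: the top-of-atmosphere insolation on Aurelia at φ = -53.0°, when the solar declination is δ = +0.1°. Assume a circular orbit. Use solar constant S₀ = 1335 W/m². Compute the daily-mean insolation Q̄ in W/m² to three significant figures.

cos H₀ = −tan(-53.0°) tan(+0.100°) = 0.0023, H₀ = 1.5685 rad.
Bracket: H₀ sin φ sin δ + cos φ cos δ sin H₀ = 1.5685×-0.79864×0.00175 + 0.60182×1.00000×1.00000 = -0.002192 + 0.601820 = 0.599628.
Q̄ = (S₀/π) × [bracket] = (1335/π) × 0.599628 = 254.8 W/m².

Q̄ ≈ 255 W/m²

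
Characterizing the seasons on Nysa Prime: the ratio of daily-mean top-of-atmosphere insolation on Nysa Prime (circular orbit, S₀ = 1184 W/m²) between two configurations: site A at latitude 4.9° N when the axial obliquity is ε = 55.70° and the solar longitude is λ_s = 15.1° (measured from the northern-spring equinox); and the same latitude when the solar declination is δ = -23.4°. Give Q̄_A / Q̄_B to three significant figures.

— Configuration A (φ=+4.9°):
Solar declination: sin δ = sin ε · sin λ_s = sin 55.70° × sin 15.1° = 0.21520, so δ = +12.427°.
cos H₀ = −tan(+4.9°) tan(+12.427°) = -0.0189, H₀ = 1.5897 rad.
Bracket: H₀ sin φ sin δ + cos φ cos δ sin H₀ = 1.5897×0.08542×0.21520 + 0.99635×0.97657×0.99982 = 0.029222 + 0.972830 = 1.002052.
Q̄ = (S₀/π) × [bracket] = (1184/π) × 1.002052 = 377.65 W/m².
— Configuration B (φ=+4.9°):
cos H₀ = −tan(+4.9°) tan(-23.400°) = 0.0371, H₀ = 1.5337 rad.
Bracket: H₀ sin φ sin δ + cos φ cos δ sin H₀ = 1.5337×0.08542×-0.39715 + 0.99635×0.91775×0.99931 = -0.052030 + 0.913769 = 0.861739.
Q̄ = (S₀/π) × [bracket] = (1184/π) × 0.861739 = 324.77 W/m².
Ratio Q̄_A / Q̄_B = 377.65 / 324.77 = 1.163.

Q̄_A / Q̄_B ≈ 1.16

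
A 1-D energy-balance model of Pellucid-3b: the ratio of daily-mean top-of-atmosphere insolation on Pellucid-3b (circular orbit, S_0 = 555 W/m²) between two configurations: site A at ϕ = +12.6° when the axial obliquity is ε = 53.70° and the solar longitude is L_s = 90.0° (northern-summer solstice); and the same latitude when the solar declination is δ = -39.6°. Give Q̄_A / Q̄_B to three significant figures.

Q̄_A / Q̄_B ≈ 1.61

— Configuration A (ϕ=+12.6°):
Solar declination: sin δ = sin ε · sin L_s = sin 53.70° × sin 90.0° = 0.80593, so δ = +53.700°.
cos h₀ = −tan(+12.6°) tan(+53.700°) = -0.3043, h₀ = 1.8800 rad.
Bracket: h₀ sin ϕ sin δ + cos ϕ cos δ sin h₀ = 1.8800×0.21814×0.80593 + 0.97592×0.59201×0.95258 = 0.330514 + 0.550357 = 0.880871.
Q̄ = (S_0/π) × [bracket] = (555/π) × 0.880871 = 155.62 W/m².
— Configuration B (ϕ=+12.6°):
cos h₀ = −tan(+12.6°) tan(-39.600°) = 0.1849, h₀ = 1.3848 rad.
Bracket: h₀ sin ϕ sin δ + cos ϕ cos δ sin h₀ = 1.3848×0.21814×-0.63742 + 0.97592×0.77051×0.98275 = -0.192552 + 0.738985 = 0.546433.
Q̄ = (S_0/π) × [bracket] = (555/π) × 0.546433 = 96.534 W/m².
Ratio Q̄_A / Q̄_B = 155.62 / 96.534 = 1.612.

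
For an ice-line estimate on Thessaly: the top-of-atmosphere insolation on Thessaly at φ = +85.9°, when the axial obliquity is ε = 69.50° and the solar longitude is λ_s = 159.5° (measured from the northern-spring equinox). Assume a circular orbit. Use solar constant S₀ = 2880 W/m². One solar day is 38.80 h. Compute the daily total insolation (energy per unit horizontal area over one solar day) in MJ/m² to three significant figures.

Solar declination: sin δ = sin ε · sin λ_s = sin 69.50° × sin 159.5° = 0.32803, so δ = +19.149°.
cos H₀ = −tan(+85.9°) tan(+19.149°) = -4.8443 ≤ −1 ⇒ polar day, H₀ = π.
Bracket: H₀ sin φ sin δ + cos φ cos δ sin H₀ = 3.1416×0.99744×0.32803 + 0.07150×0.94467×0.00000 = 1.027901 + 0.000000 = 1.027901.
Q̄ = (S₀/π) × [bracket] = (2880/π) × 1.027901 = 942.31 W/m².
Daily total = Q̄ × 38.80 h × 3600 s/h = 942.31 × 38.80 × 3600 / 10⁶ = 131.6 MJ/m².

132 MJ/m²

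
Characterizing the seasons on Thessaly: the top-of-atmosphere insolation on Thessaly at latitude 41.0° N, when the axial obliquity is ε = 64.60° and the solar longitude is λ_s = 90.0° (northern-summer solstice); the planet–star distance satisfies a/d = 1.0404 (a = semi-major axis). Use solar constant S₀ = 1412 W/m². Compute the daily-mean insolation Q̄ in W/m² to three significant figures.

Q̄ ≈ 906 W/m²

Solar declination: sin δ = sin ε · sin λ_s = sin 64.60° × sin 90.0° = 0.90334, so δ = +64.600°.
cos H₀ = −tan(+41.0°) tan(+64.600°) = -1.8307 ≤ −1 ⇒ polar day, H₀ = π.
Bracket: H₀ sin φ sin δ + cos φ cos δ sin H₀ = 3.1416×0.65606×0.90334 + 0.75471×0.42894×0.00000 = 1.861854 + 0.000000 = 1.861854.
Inverse-square distance factor (a/d)² = 1.0404² = 1.082432.
Q̄ = (S₀/π) × 1.082432 × [bracket] = (1412/π) × 1.082432 × 1.861854 = 905.8 W/m².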